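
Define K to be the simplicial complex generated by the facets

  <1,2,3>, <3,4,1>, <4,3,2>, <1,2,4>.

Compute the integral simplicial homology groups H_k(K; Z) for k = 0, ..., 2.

Order the vertices as 1 < 2 < 3 < 4. Listing each simplex with vertices in this order, K has dimension 2 with simplices:

  0-simplices (4): [1], [2], [3], [4]
  1-simplices (6): [1,2], [1,3], [1,4], [2,3], [2,4], [3,4]
  2-simplices (4): [1,2,3], [1,2,4], [1,3,4], [2,3,4]

Hence C_0 ≅ Z^4, C_1 ≅ Z^6, C_2 ≅ Z^4.

Boundary ∂_1: C_1 → C_0 sends each edge [p,q] (with p < q) to q − p. For instance
  ∂[2,3] = [3] − [2].
As a 4×6 matrix over Z this has rank 3, with invariant factors (1,1,1).

The boundary map ∂_2: C_2 → C_1 maps a triangle to the signed sum of its edges. For instance
  ∂[1,2,4] = [2,4] − [1,4] + [1,2],
  ∂[2,3,4] = [3,4] − [2,4] + [2,3].
The 6×4 boundary matrix has rank 3 and Smith normal form diag(1,1,1).

Now H_k = ker ∂_k / im ∂_{k+1}, so:

  H_0: rank C_0 − rank ∂_1 = 4 − 3 = 1, and the invariant factors of ∂_1 are all 1, so H_0 ≅ Z.
  H_1: rank ker ∂_1 − rank ∂_2 = (6 − 3) − 3 = 0, and the invariant factors of ∂_2 are all 1, so H_1 ≅ 0.
  H_2: rank ker ∂_2 − rank ∂_3 = (4 − 3) − 0 = 1, and there is no ∂_3, so H_2 ≅ Z.

As a check, the Euler characteristic is 4 − 6 + 4 = 2, which agrees with 1 − 0 + 1 = 2.
(K is a triangulation of the 2-sphere S^2.)

H_0 ≅ Z,  H_1 = 0,  H_2 ≅ Z.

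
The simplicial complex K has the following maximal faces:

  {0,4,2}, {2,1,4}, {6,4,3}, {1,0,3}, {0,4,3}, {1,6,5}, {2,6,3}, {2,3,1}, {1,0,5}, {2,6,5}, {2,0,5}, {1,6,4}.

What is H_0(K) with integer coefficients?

Order the vertices as 0 < 1 < 2 < 3 < 4 < 5 < 6. Listing each simplex with vertices in this order, K has dimension 2 with simplices:

  0-simplices (7): [0], [1], [2], [3], [4], [5], [6]
  1-simplices (18): [0,1], [0,2], [0,3], [0,4], [0,5], [1,2], [1,3], [1,4], [1,5], [1,6], [2,3], [2,4], [2,5], [2,6], [3,4], [3,6], [4,6], [5,6]
  2-simplices (12): [0,1,3], [0,1,5], [0,2,4], [0,2,5], [0,3,4], [1,2,3], [1,2,4], [1,4,6], [1,5,6], [2,3,6], [2,5,6], [3,4,6]

so the chain groups are C_0 ≅ Z^7, C_1 ≅ Z^18, C_2 ≅ Z^12.

∂_1: C_1 → C_0 maps an edge to its endpoints' difference, ∂[p,q] = q − p.
The resulting 7×18 matrix has rank 6, and its Smith normal form has invariant factors (1,1,1,1,1,1).

∂_2: C_2 → C_1 sends each 2-simplex [p,q,r] to [q,r] − [p,r] + [p,q]. For instance
  ∂[1,2,4] = [2,4] − [1,4] + [1,2],
  ∂[0,3,4] = [3,4] − [0,4] + [0,3].
As a 18×12 matrix over Z this has rank 12, with invariant factors (1,1,1,1,1,1,1,1,1,1,1,2).

Computing H_k = (kernel of ∂_k) / (image of ∂_{k+1}):

  H_0: rank C_0 − rank ∂_1 = 7 − 6 = 1, and the invariant factors of ∂_1 are all 1, so H_0 = Z.

H_0 = Z.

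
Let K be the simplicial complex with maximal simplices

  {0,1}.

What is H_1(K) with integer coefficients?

We work with the vertex ordering 0 < 1. The simplices of K, each written with vertices in increasing order, are:

  0-simplices (2): [0], [1]
  1-simplices (1): [0,1]

giving chain groups C_0 ≅ Z^2, C_1 ≅ Z^1.

The boundary map ∂_1: C_1 → C_0 maps an edge to its endpoints' difference, ∂[p,q] = q − p. For instance
  ∂[0,1] = [1] − [0].
As a 2×1 matrix over Z this has rank 1, with invariant factors (1).

Now H_k = ker ∂_k / im ∂_{k+1}, so:

  H_1: rank ker ∂_1 − rank ∂_2 = (1 − 1) − 0 = 0, and there is no ∂_2, so H_1 = 0.

H_1 = 0.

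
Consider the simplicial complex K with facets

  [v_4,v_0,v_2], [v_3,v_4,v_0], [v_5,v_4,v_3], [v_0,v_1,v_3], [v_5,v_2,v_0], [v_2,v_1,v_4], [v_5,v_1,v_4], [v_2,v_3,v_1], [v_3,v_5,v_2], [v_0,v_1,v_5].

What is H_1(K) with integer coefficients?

H_1 ≅ Z/2Z.

Fix the vertex order v_0 < v_1 < v_2 < v_3 < v_4 < v_5 and write every simplex with vertices in increasing order. Then dim K = 2 and the simplices of K are:

  0-simplices (6): [v_0], [v_1], [v_2], [v_3], [v_4], [v_5]
  1-simplices (15): (15 of them)
  2-simplices (10): [v_0,v_1,v_3], [v_0,v_1,v_5], [v_0,v_2,v_4], [v_0,v_2,v_5], [v_0,v_3,v_4], [v_1,v_2,v_3], [v_1,v_2,v_4], [v_1,v_4,v_5], [v_2,v_3,v_5], [v_3,v_4,v_5]

giving chain groups C_0 ≅ Z^6, C_1 ≅ Z^15, C_2 ≅ Z^10.

The boundary map ∂_1: C_1 → C_0 maps an edge to its endpoints' difference, ∂[p,q] = q − p. For instance
  ∂[v_2,v_3] = [v_3] − [v_2].
As a 6×15 matrix over Z this has rank 5, with invariant factors (1,1,1,1,1).

Boundary ∂_2: C_2 → C_1 acts by ∂[p,q,r] = [q,r] − [p,r] + [p,q]. For instance
  ∂[v_0,v_1,v_3] = [v_1,v_3] − [v_0,v_3] + [v_0,v_1],
  ∂[v_1,v_4,v_5] = [v_4,v_5] − [v_1,v_5] + [v_1,v_4].
As a 15×10 matrix over Z this has rank 10, with invariant factors (1,1,1,1,1,1,1,1,1,2).

From H_k ≅ ker(∂_k) / im(∂_{k+1}) we obtain:

  H_1: rank ker ∂_1 − rank ∂_2 = (15 − 5) − 10 = 0, and ∂_2 has invariant factor 2 > 1, so H_1 ≅ Z/2Z.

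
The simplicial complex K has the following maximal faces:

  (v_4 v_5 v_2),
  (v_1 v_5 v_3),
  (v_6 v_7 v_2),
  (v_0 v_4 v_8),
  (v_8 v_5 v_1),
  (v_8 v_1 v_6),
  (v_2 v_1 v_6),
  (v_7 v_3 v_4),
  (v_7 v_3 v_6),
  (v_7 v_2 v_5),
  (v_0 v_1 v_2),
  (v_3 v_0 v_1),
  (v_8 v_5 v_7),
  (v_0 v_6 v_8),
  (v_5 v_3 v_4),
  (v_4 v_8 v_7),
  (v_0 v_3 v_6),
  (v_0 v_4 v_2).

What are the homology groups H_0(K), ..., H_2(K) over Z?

Fix the vertex order v_0 < v_1 < v_2 < v_3 < v_4 < v_5 < v_6 < v_7 < v_8 and write every simplex with vertices in increasing order. Then dim K = 2 and the simplices of K are:

  0-simplices (9): [v_0], [v_1], [v_2], [v_3], [v_4], [v_5], [v_6], [v_7], [v_8]
  1-simplices (27): (27 of them)
  2-simplices (18): (18 of them)

so the chain groups are C_0 ≅ Z^9, C_1 ≅ Z^27, C_2 ≅ Z^18.

The boundary map ∂_1: C_1 → C_0 is given by ∂[p,q] = [q] − [p]. For instance
  ∂[v_5,v_7] = [v_7] − [v_5].
The 9×27 boundary matrix has rank 8 and Smith normal form diag(1,1,1,1,1,1,1,1).

Boundary ∂_2: C_2 → C_1 maps a triangle to the signed sum of its edges. For instance
  ∂[v_0,v_2,v_4] = [v_2,v_4] − [v_0,v_4] + [v_0,v_2],
  ∂[v_3,v_4,v_7] = [v_4,v_7] − [v_3,v_7] + [v_3,v_4].
The 27×18 boundary matrix has rank 18 and Smith normal form diag(1,1,1,1,1,1,1,1,1,1,1,1,1,1,1,1,1,2).

From H_k ≅ ker(∂_k) / im(∂_{k+1}) we obtain:

  H_0: rank C_0 − rank ∂_1 = 9 − 8 = 1, and the invariant factors of ∂_1 are all 1, so H_0 ≅ Z.
  H_1: rank ker ∂_1 − rank ∂_2 = (27 − 8) − 18 = 1, and ∂_2 has invariant factor 2 > 1, so H_1 ≅ Z ⊕ Z_2.
  H_2: rank ker ∂_2 − rank ∂_3 = (18 − 18) − 0 = 0, and there is no ∂_3, so H_2 ≅ 0.

H_0 ≅ Z,  H_1 ≅ Z ⊕ Z_2,  H_2 = 0.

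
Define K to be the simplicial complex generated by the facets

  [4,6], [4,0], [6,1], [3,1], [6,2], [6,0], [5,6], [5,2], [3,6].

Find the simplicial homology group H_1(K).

We work with the vertex ordering 0 < 1 < 2 < 3 < 4 < 5 < 6. The simplices of K, each written with vertices in increasing order, are:

  0-simplices (7): [0], [1], [2], [3], [4], [5], [6]
  1-simplices (9): [0,4], [0,6], [1,3], [1,6], [2,5], [2,6], [3,6], [4,6], [5,6]

Hence C_0 ≅ Z^7, C_1 ≅ Z^9.

∂_1: C_1 → C_0 sends each edge [p,q] (with p < q) to q − p.
The 7×9 boundary matrix has rank 6 and Smith normal form diag(1,1,1,1,1,1).

From H_k ≅ ker(∂_k) / im(∂_{k+1}) we obtain:

  H_1: rank ker ∂_1 − rank ∂_2 = (9 − 6) − 0 = 3, and there is no ∂_2, so H_1 ≅ Z^3.

(K is a triangulation of a wedge of 3 circles.)

H_1 ≅ Z^3.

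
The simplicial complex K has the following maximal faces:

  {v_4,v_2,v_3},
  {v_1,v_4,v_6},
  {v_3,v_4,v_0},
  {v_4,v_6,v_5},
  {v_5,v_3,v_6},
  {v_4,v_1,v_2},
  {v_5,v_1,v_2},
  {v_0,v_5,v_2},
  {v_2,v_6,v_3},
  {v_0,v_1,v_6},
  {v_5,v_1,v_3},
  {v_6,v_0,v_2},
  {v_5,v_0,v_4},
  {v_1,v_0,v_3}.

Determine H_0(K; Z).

Take the total order v_0 < v_1 < v_2 < v_3 < v_4 < v_5 < v_6 on the vertex set. Then K (dimension 2) consists of the simplices:

  0-simplices (7): [v_0], [v_1], [v_2], [v_3], [v_4], [v_5], [v_6]
  1-simplices (21): (21 of them)
  2-simplices (14): (14 of them)

Hence C_0 ≅ Z^7, C_1 ≅ Z^21, C_2 ≅ Z^14.

The boundary map ∂_1: C_1 → C_0 sends each edge [p,q] (with p < q) to q − p.
This gives a 7×21 integer matrix of rank 6; reducing to Smith normal form yields diagonal entries (1,1,1,1,1,1).

∂_2: C_2 → C_1 maps a triangle to the signed sum of its edges. For instance
  ∂[v_1,v_4,v_6] = [v_4,v_6] − [v_1,v_6] + [v_1,v_4],
  ∂[v_0,v_1,v_3] = [v_1,v_3] − [v_0,v_3] + [v_0,v_1].
The 21×14 boundary matrix has rank 13 and Smith normal form diag(1,1,1,1,1,1,1,1,1,1,1,1,1).

Computing H_k = (kernel of ∂_k) / (image of ∂_{k+1}):

  H_0: rank C_0 − rank ∂_1 = 7 − 6 = 1, and the invariant factors of ∂_1 are all 1, so H_0 ≅ Z.

(K is a triangulation of the torus T^2.)

H_0 = Z.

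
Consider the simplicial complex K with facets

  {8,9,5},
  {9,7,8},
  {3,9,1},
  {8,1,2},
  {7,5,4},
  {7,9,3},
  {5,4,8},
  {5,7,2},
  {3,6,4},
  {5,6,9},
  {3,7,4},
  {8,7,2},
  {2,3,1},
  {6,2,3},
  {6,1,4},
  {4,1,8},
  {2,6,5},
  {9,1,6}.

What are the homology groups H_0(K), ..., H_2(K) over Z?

H_0 ≅ Z,  H_1 ≅ Z ⊕ Z/2,  H_2 = 0.

K has 9 vertices, 27 edges, 18 triangles.
rank ∂_0 = 0, rank ∂_1 = 8 ⇒ b_0 = 9 − 0 − 8 = 1; all invariant factors of ∂_1 are 1 so no torsion. So H_0 ≅ Z.
rank ∂_1 = 8, rank ∂_2 = 18 ⇒ b_1 = 27 − 8 − 18 = 1; ∂_2 has invariant factor(s) [2] giving torsion. So H_1 ≅ Z ⊕ Z/2.
rank ∂_2 = 18, rank ∂_3 = 0 ⇒ b_2 = 18 − 18 − 0 = 0. So H_2 ≅ 0.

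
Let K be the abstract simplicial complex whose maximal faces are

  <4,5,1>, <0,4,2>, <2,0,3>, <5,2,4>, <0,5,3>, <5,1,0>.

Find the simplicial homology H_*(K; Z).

Order the vertices as 0 < 1 < 2 < 3 < 4 < 5. Listing each simplex with vertices in this order, K has dimension 2 with simplices:

  0-simplices (6): [0], [1], [2], [3], [4], [5]
  1-simplices (12): [0,1], [0,2], [0,3], [0,4], [0,5], [1,4], [1,5], [2,3], [2,4], [2,5], [3,5], [4,5]
  2-simplices (6): [0,1,5], [0,2,3], [0,2,4], [0,3,5], [1,4,5], [2,4,5]

Hence C_0 ≅ Z^6, C_1 ≅ Z^12, C_2 ≅ Z^6.

The boundary map ∂_1: C_1 → C_0 maps an edge to its endpoints' difference, ∂[p,q] = q − p. For instance
  ∂[0,5] = [5] − [0].
The 6×12 boundary matrix has rank 5 and Smith normal form diag(1,1,1,1,1).

∂_2: C_2 → C_1 sends each 2-simplex [p,q,r] to [q,r] − [p,r] + [p,q]. For instance
  ∂[0,3,5] = [3,5] − [0,5] + [0,3],
  ∂[1,4,5] = [4,5] − [1,5] + [1,4].
This gives a 12×6 integer matrix of rank 6; reducing to Smith normal form yields diagonal entries (1,1,1,1,1,1).

Computing H_k = (kernel of ∂_k) / (image of ∂_{k+1}):

  H_0: rank C_0 − rank ∂_1 = 6 − 5 = 1, and the invariant factors of ∂_1 are all 1, so H_0 ≅ Z.
  H_1: rank ker ∂_1 − rank ∂_2 = (12 − 5) − 6 = 1, and the invariant factors of ∂_2 are all 1, so H_1 ≅ Z.
  H_2: rank ker ∂_2 − rank ∂_3 = (6 − 6) − 0 = 0, and there is no ∂_3, so H_2 ≅ 0.

As a check, the Euler characteristic is 6 − 12 + 6 = 0, which agrees with 1 − 1 + 0 = 0.

H_0 ≅ Z,  H_1 ≅ Z,  H_2 = 0.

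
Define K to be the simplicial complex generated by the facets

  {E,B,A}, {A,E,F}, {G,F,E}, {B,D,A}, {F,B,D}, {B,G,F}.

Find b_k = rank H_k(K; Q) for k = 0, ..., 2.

Take the total order A < B < D < E < F < G on the vertex set. Then K (dimension 2) consists of the simplices:

  0-simplices (6): A, B, D, E, F, G
  1-simplices (12): AB, AD, AE, AF, BD, BE, BF, BG, DF, EF, EG, FG
  2-simplices (6): ABD, ABE, AEF, BDF, BFG, EFG

giving chain groups C_0 ≅ Z^6, C_1 ≅ Z^12, C_2 ≅ Z^6.

∂_1: C_1 → C_0 maps an edge to its endpoints' difference, ∂[p,q] = q − p.
The resulting 6×12 matrix has rank 5, and its Smith normal form has invariant factors (1,1,1,1,1).

Boundary ∂_2: C_2 → C_1 acts by ∂[p,q,r] = [q,r] − [p,r] + [p,q]. For instance
  ∂ABD = BD − AD + AB,
  ∂AEF = EF − AF + AE.
As a 12×6 matrix over Z this has rank 6, with invariant factors (1,1,1,1,1,1).

Computing H_k = (kernel of ∂_k) / (image of ∂_{k+1}):

  H_0: rank C_0 − rank ∂_1 = 6 − 5 = 1, and the invariant factors of ∂_1 are all 1, so H_0 = Z.
  H_1: rank ker ∂_1 − rank ∂_2 = (12 − 5) − 6 = 1, and the invariant factors of ∂_2 are all 1, so H_1 = Z.
  H_2: rank ker ∂_2 − rank ∂_3 = (6 − 6) − 0 = 0, and there is no ∂_3, so H_2 = 0.

As a check, the Euler characteristic is 6 − 12 + 6 = 0, which agrees with 1 − 1 + 0 = 0.
(K is a triangulation of the cylinder S^1 x I.)

Hence the Betti numbers are b_0 = 1, b_1 = 1, b_2 = 0.

b_0 = 1, b_1 = 1, b_2 = 0.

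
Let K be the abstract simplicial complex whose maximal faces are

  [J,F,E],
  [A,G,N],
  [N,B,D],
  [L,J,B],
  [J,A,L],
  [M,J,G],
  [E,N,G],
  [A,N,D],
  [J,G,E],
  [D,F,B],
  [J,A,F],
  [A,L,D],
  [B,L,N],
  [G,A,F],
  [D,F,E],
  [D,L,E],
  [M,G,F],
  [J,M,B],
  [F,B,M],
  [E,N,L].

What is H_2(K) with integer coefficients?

H_2 = 0.

Order the vertices as A < B < D < E < F < G < J < L < M < N. Listing each simplex with vertices in this order, K has dimension 2 with simplices:

  0-simplices (10): A, B, D, E, F, G, J, L, M, N
  1-simplices (30): AD, AF, AG, AJ, AL, AN, BD, BF, BJ, BL, BM, BN, DE, DF, DL, DN, EF, EG, EJ, EL, EN, FG, FJ, FM, GJ, GM, GN, JL, JM, LN
  2-simplices (20): ADL, ADN, AFG, AFJ, AGN, AJL, BDF, BDN, BFM, BJL, BJM, BLN, DEF, DEL, EFJ, EGJ, EGN, ELN, FGM, GJM

giving chain groups C_0 ≅ Z^10, C_1 ≅ Z^30, C_2 ≅ Z^20.

∂_1: C_1 → C_0 maps an edge to its endpoints' difference, ∂[p,q] = q − p. For instance
  ∂FG = G − F.
As a 10×30 matrix over Z this has rank 9, with invariant factors (1,1,1,1,1,1,1,1,1).

∂_2: C_2 → C_1 maps a triangle to the signed sum of its edges. For instance
  ∂ADL = DL − AL + AD,
  ∂FGM = GM − FM + FG.
As a 30×20 matrix over Z this has rank 20, with invariant factors (1,1,1,1,1,1,1,1,1,1,1,1,1,1,1,1,1,1,1,2).

Now H_k = ker ∂_k / im ∂_{k+1}, so:

  H_2: rank ker ∂_2 − rank ∂_3 = (20 − 20) − 0 = 0, and there is no ∂_3, so H_2 = 0.

(K is a triangulation of the Klein bottle.)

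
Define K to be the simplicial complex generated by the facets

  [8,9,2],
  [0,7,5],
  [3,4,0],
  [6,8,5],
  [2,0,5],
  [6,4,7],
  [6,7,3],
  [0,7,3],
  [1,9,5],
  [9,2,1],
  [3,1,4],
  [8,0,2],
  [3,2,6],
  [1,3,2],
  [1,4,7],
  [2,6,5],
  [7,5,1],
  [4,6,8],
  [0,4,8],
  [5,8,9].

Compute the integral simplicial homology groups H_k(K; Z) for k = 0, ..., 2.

H_0 ≅ Z,  H_1 ≅ Z ⊕ Z_2,  H_2 = 0.

K has 10 vertices, 30 edges, 20 triangles.
rank ∂_0 = 0, rank ∂_1 = 9 ⇒ b_0 = 10 − 0 − 9 = 1; all invariant factors of ∂_1 are 1 so no torsion. So H_0 ≅ Z.
rank ∂_1 = 9, rank ∂_2 = 20 ⇒ b_1 = 30 − 9 − 20 = 1; ∂_2 has invariant factor(s) [2] giving torsion. So H_1 ≅ Z ⊕ Z_2.
rank ∂_2 = 20, rank ∂_3 = 0 ⇒ b_2 = 20 − 20 − 0 = 0. So H_2 ≅ 0.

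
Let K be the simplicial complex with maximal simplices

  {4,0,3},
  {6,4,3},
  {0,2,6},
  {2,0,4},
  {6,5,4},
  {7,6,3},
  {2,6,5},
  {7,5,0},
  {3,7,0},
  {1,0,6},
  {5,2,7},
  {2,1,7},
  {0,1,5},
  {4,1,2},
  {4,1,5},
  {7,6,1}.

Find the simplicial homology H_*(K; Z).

Order the vertices as 0 < 1 < 2 < 3 < 4 < 5 < 6 < 7. Listing each simplex with vertices in this order, K has dimension 2 with simplices:

  0-simplices (8): [0], [1], [2], [3], [4], [5], [6], [7]
  1-simplices (24): (24 of them)
  2-simplices (16): [0,1,5], [0,1,6], [0,2,4], [0,2,6], [0,3,4], [0,3,7], [0,5,7], [1,2,4], [1,2,7], [1,4,5], [1,6,7], [2,5,6], [2,5,7], [3,4,6], [3,6,7], [4,5,6]

Hence C_0 ≅ Z^8, C_1 ≅ Z^24, C_2 ≅ Z^16.

∂_1: C_1 → C_0 sends each edge [p,q] (with p < q) to q − p. For instance
  ∂[2,5] = [5] − [2].
This gives a 8×24 integer matrix of rank 7; reducing to Smith normal form yields diagonal entries (1,1,1,1,1,1,1).

Boundary ∂_2: C_2 → C_1 acts by ∂[p,q,r] = [q,r] − [p,r] + [p,q]. For instance
  ∂[2,5,7] = [5,7] − [2,7] + [2,5],
  ∂[0,1,6] = [1,6] − [0,6] + [0,1].
The resulting 24×16 matrix has rank 15, and its Smith normal form has invariant factors (1,1,1,1,1,1,1,1,1,1,1,1,1,1,1).

Now H_k = ker ∂_k / im ∂_{k+1}, so:

  H_0: rank C_0 − rank ∂_1 = 8 − 7 = 1, and the invariant factors of ∂_1 are all 1, so H_0 ≅ Z.
  H_1: rank ker ∂_1 − rank ∂_2 = (24 − 7) − 15 = 2, and the invariant factors of ∂_2 are all 1, so H_1 ≅ Z^2.
  H_2: rank ker ∂_2 − rank ∂_3 = (16 − 15) − 0 = 1, and there is no ∂_3, so H_2 ≅ Z.

H_0 = Z,  H_1 = Z^2,  H_2 = Z.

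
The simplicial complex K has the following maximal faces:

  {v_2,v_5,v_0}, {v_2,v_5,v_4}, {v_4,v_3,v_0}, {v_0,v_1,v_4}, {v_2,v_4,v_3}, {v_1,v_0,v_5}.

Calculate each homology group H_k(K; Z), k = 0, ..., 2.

We work with the vertex ordering v_0 < v_1 < v_2 < v_3 < v_4 < v_5. The simplices of K, each written with vertices in increasing order, are:

  0-simplices (6): [v_0], [v_1], [v_2], [v_3], [v_4], [v_5]
  1-simplices (12): [v_0,v_1], [v_0,v_2], [v_0,v_3], [v_0,v_4], [v_0,v_5], [v_1,v_4], [v_1,v_5], [v_2,v_3], [v_2,v_4], [v_2,v_5], [v_3,v_4], [v_4,v_5]
  2-simplices (6): [v_0,v_1,v_4], [v_0,v_1,v_5], [v_0,v_2,v_5], [v_0,v_3,v_4], [v_2,v_3,v_4], [v_2,v_4,v_5]

Hence C_0 ≅ Z^6, C_1 ≅ Z^12, C_2 ≅ Z^6.

The boundary map ∂_1: C_1 → C_0 sends each edge [p,q] (with p < q) to q − p. For instance
  ∂[v_2,v_5] = [v_5] − [v_2].
This gives a 6×12 integer matrix of rank 5; reducing to Smith normal form yields diagonal entries (1,1,1,1,1).

Boundary ∂_2: C_2 → C_1 sends each 2-simplex [p,q,r] to [q,r] − [p,r] + [p,q]. For instance
  ∂[v_0,v_3,v_4] = [v_3,v_4] − [v_0,v_4] + [v_0,v_3],
  ∂[v_0,v_2,v_5] = [v_2,v_5] − [v_0,v_5] + [v_0,v_2].
As a 12×6 matrix over Z this has rank 6, with invariant factors (1,1,1,1,1,1).

From H_k ≅ ker(∂_k) / im(∂_{k+1}) we obtain:

  H_0: rank C_0 − rank ∂_1 = 6 − 5 = 1, and the invariant factors of ∂_1 are all 1, so H_0 = Z.
  H_1: rank ker ∂_1 − rank ∂_2 = (12 − 5) − 6 = 1, and the invariant factors of ∂_2 are all 1, so H_1 = Z.
  H_2: rank ker ∂_2 − rank ∂_3 = (6 − 6) − 0 = 0, and there is no ∂_3, so H_2 = 0.

As a check, the Euler characteristic is 6 − 12 + 6 = 0, which agrees with 1 − 1 + 0 = 0.

H_0 ≅ Z,  H_1 ≅ Z,  H_2 = 0.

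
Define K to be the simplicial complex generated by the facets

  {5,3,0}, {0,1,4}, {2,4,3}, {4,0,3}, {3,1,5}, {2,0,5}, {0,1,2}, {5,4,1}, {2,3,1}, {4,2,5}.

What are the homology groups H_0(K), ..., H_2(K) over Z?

H_0 ≅ Z,  H_1 ≅ Z/2Z,  H_2 = 0.

K has 6 vertices, 15 edges, 10 triangles.
rank ∂_0 = 0, rank ∂_1 = 5 ⇒ b_0 = 6 − 0 − 5 = 1; all invariant factors of ∂_1 are 1 so no torsion. So H_0 ≅ Z.
rank ∂_1 = 5, rank ∂_2 = 10 ⇒ b_1 = 15 − 5 − 10 = 0; ∂_2 has invariant factor(s) [2] giving torsion. So H_1 ≅ Z/2Z.
rank ∂_2 = 10, rank ∂_3 = 0 ⇒ b_2 = 10 − 10 − 0 = 0. So H_2 ≅ 0.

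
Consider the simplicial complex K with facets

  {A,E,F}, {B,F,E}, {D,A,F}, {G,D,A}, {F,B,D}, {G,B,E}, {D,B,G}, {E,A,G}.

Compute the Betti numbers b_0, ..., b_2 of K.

Order the vertices as A < B < D < E < F < G. Listing each simplex with vertices in this order, K has dimension 2 with simplices:

  0-simplices (6): A, B, D, E, F, G
  1-simplices (12): AD, AE, AF, AG, BD, BE, BF, BG, DF, DG, EF, EG
  2-simplices (8): ADF, ADG, AEF, AEG, BDF, BDG, BEF, BEG

giving chain groups C_0 ≅ Z^6, C_1 ≅ Z^12, C_2 ≅ Z^8.

∂_1: C_1 → C_0 maps an edge to its endpoints' difference, ∂[p,q] = q − p.
The 6×12 boundary matrix has rank 5 and Smith normal form diag(1,1,1,1,1).

Boundary ∂_2: C_2 → C_1 sends each 2-simplex [p,q,r] to [q,r] − [p,r] + [p,q]. For instance
  ∂BEF = EF − BF + BE,
  ∂BDF = DF − BF + BD.
This gives a 12×8 integer matrix of rank 7; reducing to Smith normal form yields diagonal entries (1,1,1,1,1,1,1).

Reading off H_k = ker ∂_k / im ∂_{k+1}:

  H_0: rank C_0 − rank ∂_1 = 6 − 5 = 1, and the invariant factors of ∂_1 are all 1, so H_0 ≅ Z.
  H_1: rank ker ∂_1 − rank ∂_2 = (12 − 5) − 7 = 0, and the invariant factors of ∂_2 are all 1, so H_1 ≅ 0.
  H_2: rank ker ∂_2 − rank ∂_3 = (8 − 7) − 0 = 1, and there is no ∂_3, so H_2 ≅ Z.

(K is a triangulation of the 2-sphere S^2.)

Hence the Betti numbers are b_0 = 1, b_1 = 0, b_2 = 1.

b_0 = 1, b_1 = 0, b_2 = 1.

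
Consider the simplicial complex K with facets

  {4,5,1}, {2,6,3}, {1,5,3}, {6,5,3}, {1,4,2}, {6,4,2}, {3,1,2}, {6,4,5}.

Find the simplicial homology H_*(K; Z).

Order the vertices as 1 < 2 < 3 < 4 < 5 < 6. Listing each simplex with vertices in this order, K has dimension 2 with simplices:

  0-simplices (6): [1], [2], [3], [4], [5], [6]
  1-simplices (12): [1,2], [1,3], [1,4], [1,5], [2,3], [2,4], [2,6], [3,5], [3,6], [4,5], [4,6], [5,6]
  2-simplices (8): [1,2,3], [1,2,4], [1,3,5], [1,4,5], [2,3,6], [2,4,6], [3,5,6], [4,5,6]

giving chain groups C_0 ≅ Z^6, C_1 ≅ Z^12, C_2 ≅ Z^8.

The boundary map ∂_1: C_1 → C_0 is given by ∂[p,q] = [q] − [p]. For instance
  ∂[3,5] = [5] − [3].
The resulting 6×12 matrix has rank 5, and its Smith normal form has invariant factors (1,1,1,1,1).

Boundary ∂_2: C_2 → C_1 acts by ∂[p,q,r] = [q,r] − [p,r] + [p,q]. For instance
  ∂[1,2,4] = [2,4] − [1,4] + [1,2],
  ∂[2,4,6] = [4,6] − [2,6] + [2,4].
The resulting 12×8 matrix has rank 7, and its Smith normal form has invariant factors (1,1,1,1,1,1,1).

Computing H_k = (kernel of ∂_k) / (image of ∂_{k+1}):

  H_0: rank C_0 − rank ∂_1 = 6 − 5 = 1, and the invariant factors of ∂_1 are all 1, so H_0 ≅ Z.
  H_1: rank ker ∂_1 − rank ∂_2 = (12 − 5) − 7 = 0, and the invariant factors of ∂_2 are all 1, so H_1 ≅ 0.
  H_2: rank ker ∂_2 − rank ∂_3 = (8 − 7) − 0 = 1, and there is no ∂_3, so H_2 ≅ Z.

(K is a triangulation of the 2-sphere S^2.)

H_0 = Z,  H_1 = 0,  H_2 = Z.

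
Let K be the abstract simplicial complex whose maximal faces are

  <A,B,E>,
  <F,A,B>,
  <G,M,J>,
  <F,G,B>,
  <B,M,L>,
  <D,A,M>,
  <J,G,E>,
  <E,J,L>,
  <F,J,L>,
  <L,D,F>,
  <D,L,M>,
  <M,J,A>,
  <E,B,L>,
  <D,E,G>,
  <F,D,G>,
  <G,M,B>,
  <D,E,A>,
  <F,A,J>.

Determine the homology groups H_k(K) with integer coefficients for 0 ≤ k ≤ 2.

H_0 = Z,  H_1 = Z^2,  H_2 = Z.

We work with the vertex ordering A < B < D < E < F < G < J < L < M. The simplices of K, each written with vertices in increasing order, are:

  0-simplices (9): A, B, D, E, F, G, J, L, M
  1-simplices (27): AB, AD, AE, AF, AJ, AM, BE, BF, BG, BL, BM, DE, DF, DG, DL, DM, EG, EJ, EL, FG, FJ, FL, GJ, GM, JL, JM, LM
  2-simplices (18): ABE, ABF, ADE, ADM, AFJ, AJM, BEL, BFG, BGM, BLM, DEG, DFG, DFL, DLM, EGJ, EJL, FJL, GJM

Hence C_0 ≅ Z^9, C_1 ≅ Z^27, C_2 ≅ Z^18.

Boundary ∂_1: C_1 → C_0 maps an edge to its endpoints' difference, ∂[p,q] = q − p.
The 9×27 boundary matrix has rank 8 and Smith normal form diag(1,1,1,1,1,1,1,1).

∂_2: C_2 → C_1 acts by ∂[p,q,r] = [q,r] − [p,r] + [p,q]. For instance
  ∂ABF = BF − AF + AB,
  ∂DFG = FG − DG + DF.
The resulting 27×18 matrix has rank 17, and its Smith normal form has invariant factors (1,1,1,1,1,1,1,1,1,1,1,1,1,1,1,1,1).

Computing H_k = (kernel of ∂_k) / (image of ∂_{k+1}):

  H_0: rank C_0 − rank ∂_1 = 9 − 8 = 1, and the invariant factors of ∂_1 are all 1, so H_0 ≅ Z.
  H_1: rank ker ∂_1 − rank ∂_2 = (27 − 8) − 17 = 2, and the invariant factors of ∂_2 are all 1, so H_1 ≅ Z^2.
  H_2: rank ker ∂_2 − rank ∂_3 = (18 − 17) − 0 = 1, and there is no ∂_3, so H_2 ≅ Z.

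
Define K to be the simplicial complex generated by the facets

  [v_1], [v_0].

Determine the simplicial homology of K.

H_0 = Z^2.

K has 2 vertices.
rank ∂_0 = 0, rank ∂_1 = 0 ⇒ b_0 = 2 − 0 − 0 = 2. So H_0 = Z^2.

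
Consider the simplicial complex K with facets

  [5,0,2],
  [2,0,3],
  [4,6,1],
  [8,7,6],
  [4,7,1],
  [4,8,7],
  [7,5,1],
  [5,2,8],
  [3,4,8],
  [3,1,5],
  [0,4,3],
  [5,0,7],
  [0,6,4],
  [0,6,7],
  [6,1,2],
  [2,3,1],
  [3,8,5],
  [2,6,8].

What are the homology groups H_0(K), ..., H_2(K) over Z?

H_0 ≅ Z,  H_1 ≅ Z × Z/2,  H_2 = 0.

Take the total order 0 < 1 < 2 < 3 < 4 < 5 < 6 < 7 < 8 on the vertex set. Then K (dimension 2) consists of the simplices:

  0-simplices (9): [0], [1], [2], [3], [4], [5], [6], [7], [8]
  1-simplices (27): (27 of them)
  2-simplices (18): [0,2,3], [0,2,5], [0,3,4], [0,4,6], [0,5,7], [0,6,7], [1,2,3], [1,2,6], [1,3,5], [1,4,6], [1,4,7], [1,5,7], [2,5,8], [2,6,8], [3,4,8], [3,5,8], [4,7,8], [6,7,8]

so the chain groups are C_0 ≅ Z^9, C_1 ≅ Z^27, C_2 ≅ Z^18.

The boundary map ∂_1: C_1 → C_0 maps an edge to its endpoints' difference, ∂[p,q] = q − p. For instance
  ∂[3,5] = [5] − [3].
As a 9×27 matrix over Z this has rank 8, with invariant factors (1,1,1,1,1,1,1,1).

∂_2: C_2 → C_1 acts by ∂[p,q,r] = [q,r] − [p,r] + [p,q]. For instance
  ∂[0,2,3] = [2,3] − [0,3] + [0,2],
  ∂[2,6,8] = [6,8] − [2,8] + [2,6].
The 27×18 boundary matrix has rank 18 and Smith normal form diag(1,1,1,1,1,1,1,1,1,1,1,1,1,1,1,1,1,2).

Computing H_k = (kernel of ∂_k) / (image of ∂_{k+1}):

  H_0: rank C_0 − rank ∂_1 = 9 − 8 = 1, and the invariant factors of ∂_1 are all 1, so H_0 ≅ Z.
  H_1: rank ker ∂_1 − rank ∂_2 = (27 − 8) − 18 = 1, and ∂_2 has invariant factor 2 > 1, so H_1 ≅ Z × Z/2.
  H_2: rank ker ∂_2 − rank ∂_3 = (18 − 18) − 0 = 0, and there is no ∂_3, so H_2 ≅ 0.

(K is a triangulation of the Klein bottle.)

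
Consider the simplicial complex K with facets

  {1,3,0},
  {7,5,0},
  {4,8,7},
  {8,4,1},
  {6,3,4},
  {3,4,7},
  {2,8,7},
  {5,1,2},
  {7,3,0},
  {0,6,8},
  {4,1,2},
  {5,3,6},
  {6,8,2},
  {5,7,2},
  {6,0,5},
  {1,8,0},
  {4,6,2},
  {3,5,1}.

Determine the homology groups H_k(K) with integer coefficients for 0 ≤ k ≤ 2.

H_0 ≅ Z,  H_1 ≅ Z ⊕ Z/2,  H_2 = 0.

Order the vertices as 0 < 1 < 2 < 3 < 4 < 5 < 6 < 7 < 8. Listing each simplex with vertices in this order, K has dimension 2 with simplices:

  0-simplices (9): [0], [1], [2], [3], [4], [5], [6], [7], [8]
  1-simplices (27): (27 of them)
  2-simplices (18): [0,1,3], [0,1,8], [0,3,7], [0,5,6], [0,5,7], [0,6,8], [1,2,4], [1,2,5], [1,3,5], [1,4,8], [2,4,6], [2,5,7], [2,6,8], [2,7,8], [3,4,6], [3,4,7], [3,5,6], [4,7,8]

so the chain groups are C_0 ≅ Z^9, C_1 ≅ Z^27, C_2 ≅ Z^18.

Boundary ∂_1: C_1 → C_0 is given by ∂[p,q] = [q] − [p]. For instance
  ∂[1,2] = [2] − [1].
As a 9×27 matrix over Z this has rank 8, with invariant factors (1,1,1,1,1,1,1,1).

Boundary ∂_2: C_2 → C_1 maps a triangle to the signed sum of its edges. For instance
  ∂[0,1,3] = [1,3] − [0,3] + [0,1],
  ∂[3,4,6] = [4,6] − [3,6] + [3,4].
The resulting 27×18 matrix has rank 18, and its Smith normal form has invariant factors (1,1,1,1,1,1,1,1,1,1,1,1,1,1,1,1,1,2).

Reading off H_k = ker ∂_k / im ∂_{k+1}:

  H_0: rank C_0 − rank ∂_1 = 9 − 8 = 1, and the invariant factors of ∂_1 are all 1, so H_0 = Z.
  H_1: rank ker ∂_1 − rank ∂_2 = (27 − 8) − 18 = 1, and ∂_2 has invariant factor 2 > 1, so H_1 = Z ⊕ Z/2.
  H_2: rank ker ∂_2 − rank ∂_3 = (18 − 18) − 0 = 0, and there is no ∂_3, so H_2 = 0.

(K is a triangulation of the Klein bottle.)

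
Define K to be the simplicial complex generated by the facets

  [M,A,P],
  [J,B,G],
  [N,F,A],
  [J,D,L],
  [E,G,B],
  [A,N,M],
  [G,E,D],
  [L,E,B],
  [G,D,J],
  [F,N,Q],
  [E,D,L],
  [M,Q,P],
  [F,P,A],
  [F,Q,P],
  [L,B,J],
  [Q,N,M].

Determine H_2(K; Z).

We work with the vertex ordering A < B < D < E < F < G < J < L < M < N < P < Q. The simplices of K, each written with vertices in increasing order, are:

  0-simplices (12): A, B, D, E, F, G, J, L, M, N, P, Q
  1-simplices (24): AF, AM, AN, AP, BE, BG, BJ, BL, DE, DG, DJ, DL, EG, EL, FN, FP, FQ, GJ, JL, MN, MP, MQ, NQ, PQ
  2-simplices (16): AFN, AFP, AMN, AMP, BEG, BEL, BGJ, BJL, DEG, DEL, DGJ, DJL, FNQ, FPQ, MNQ, MPQ

Hence C_0 ≅ Z^12, C_1 ≅ Z^24, C_2 ≅ Z^16.

The boundary map ∂_1: C_1 → C_0 is given by ∂[p,q] = [q] − [p]. For instance
  ∂BG = G − B.
As a 12×24 matrix over Z this has rank 10, with invariant factors (1,1,1,1,1,1,1,1,1,1).

The boundary map ∂_2: C_2 → C_1 sends each 2-simplex [p,q,r] to [q,r] − [p,r] + [p,q]. For instance
  ∂BJL = JL − BL + BJ,
  ∂DEL = EL − DL + DE.
The 24×16 boundary matrix has rank 14 and Smith normal form diag(1,1,1,1,1,1,1,1,1,1,1,1,1,1).

From H_k ≅ ker(∂_k) / im(∂_{k+1}) we obtain:

  H_2: rank ker ∂_2 − rank ∂_3 = (16 − 14) − 0 = 2, and there is no ∂_3, so H_2 ≅ Z^2.

(K is a triangulation of the disjoint union of the 2-sphere S^2 and the 2-sphere S^2.)

H_2 ≅ Z^2.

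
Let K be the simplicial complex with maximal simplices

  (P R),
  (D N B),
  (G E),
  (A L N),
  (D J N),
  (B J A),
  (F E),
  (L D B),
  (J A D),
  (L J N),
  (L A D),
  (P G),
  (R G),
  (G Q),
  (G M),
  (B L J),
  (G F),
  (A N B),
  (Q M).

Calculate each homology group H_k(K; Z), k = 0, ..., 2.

Take the total order A < B < D < E < F < G < J < L < M < N < P < Q < R on the vertex set. Then K (dimension 2) consists of the simplices:

  0-simplices (13): A, B, D, E, F, G, J, L, M, N, P, Q, R
  1-simplices (24): AB, AD, AJ, AL, AN, BD, BJ, BL, BN, DJ, DL, DN, EF, EG, FG, GM, GP, GQ, GR, JL, JN, LN, MQ, PR
  2-simplices (10): ABJ, ABN, ADJ, ADL, ALN, BDL, BDN, BJL, DJN, JLN

Hence C_0 ≅ Z^13, C_1 ≅ Z^24, C_2 ≅ Z^10.

Boundary ∂_1: C_1 → C_0 maps an edge to its endpoints' difference, ∂[p,q] = q − p.
As a 13×24 matrix over Z this has rank 11, with invariant factors (1,1,1,1,1,1,1,1,1,1,1).

∂_2: C_2 → C_1 acts by ∂[p,q,r] = [q,r] − [p,r] + [p,q]. For instance
  ∂BDN = DN − BN + BD,
  ∂BJL = JL − BL + BJ.
As a 24×10 matrix over Z this has rank 10, with invariant factors (1,1,1,1,1,1,1,1,1,2).

From H_k ≅ ker(∂_k) / im(∂_{k+1}) we obtain:

  H_0: rank C_0 − rank ∂_1 = 13 − 11 = 2, and the invariant factors of ∂_1 are all 1, so H_0 = Z^2.
  H_1: rank ker ∂_1 − rank ∂_2 = (24 − 11) − 10 = 3, and ∂_2 has invariant factor 2 > 1, so H_1 = Z^3 × Z/2.
  H_2: rank ker ∂_2 − rank ∂_3 = (10 − 10) − 0 = 0, and there is no ∂_3, so H_2 = 0.

As a check, the Euler characteristic is 13 − 24 + 10 = -1, which agrees with 2 − 3 + 0 = -1.

H_0 = Z^2,  H_1 = Z^3 × Z/2,  H_2 = 0.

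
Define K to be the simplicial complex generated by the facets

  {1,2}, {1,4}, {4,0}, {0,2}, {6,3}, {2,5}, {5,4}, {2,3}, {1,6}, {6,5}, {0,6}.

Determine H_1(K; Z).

K has 7 vertices, 11 edges.
rank ∂_1 = 6, rank ∂_2 = 0 ⇒ b_1 = 11 − 6 − 0 = 5. So H_1 ≅ Z^5.

H_1 ≅ Z^5.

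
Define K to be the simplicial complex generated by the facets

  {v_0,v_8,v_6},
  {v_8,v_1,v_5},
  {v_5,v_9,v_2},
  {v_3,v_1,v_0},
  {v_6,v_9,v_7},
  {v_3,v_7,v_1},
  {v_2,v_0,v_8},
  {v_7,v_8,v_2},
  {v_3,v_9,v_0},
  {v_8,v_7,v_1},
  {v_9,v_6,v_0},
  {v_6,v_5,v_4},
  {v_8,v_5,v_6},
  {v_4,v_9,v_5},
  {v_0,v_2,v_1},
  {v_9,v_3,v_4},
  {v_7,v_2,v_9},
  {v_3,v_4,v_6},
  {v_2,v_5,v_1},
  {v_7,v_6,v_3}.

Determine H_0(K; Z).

K has 10 vertices, 30 edges, 20 triangles.
rank ∂_0 = 0, rank ∂_1 = 9 ⇒ b_0 = 10 − 0 − 9 = 1; all invariant factors of ∂_1 are 1 so no torsion. So H_0 = Z.

H_0 = Z.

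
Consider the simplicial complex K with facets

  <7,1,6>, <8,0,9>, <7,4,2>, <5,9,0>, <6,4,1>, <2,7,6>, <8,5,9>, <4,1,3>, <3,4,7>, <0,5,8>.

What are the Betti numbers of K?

Fix the vertex order 0 < 1 < 2 < 3 < 4 < 5 < 6 < 7 < 8 < 9 and write every simplex with vertices in increasing order. Then dim K = 2 and the simplices of K are:

  0-simplices (10): [0], [1], [2], [3], [4], [5], [6], [7], [8], [9]
  1-simplices (18): [0,5], [0,8], [0,9], [1,3], [1,4], [1,6], [1,7], [2,4], [2,6], [2,7], [3,4], [3,7], [4,6], [4,7], [5,8], [5,9], [6,7], [8,9]
  2-simplices (10): [0,5,8], [0,5,9], [0,8,9], [1,3,4], [1,4,6], [1,6,7], [2,4,7], [2,6,7], [3,4,7], [5,8,9]

so the chain groups are C_0 ≅ Z^10, C_1 ≅ Z^18, C_2 ≅ Z^10.

The boundary map ∂_1: C_1 → C_0 sends each edge [p,q] (with p < q) to q − p.
As a 10×18 matrix over Z this has rank 8, with invariant factors (1,1,1,1,1,1,1,1).

∂_2: C_2 → C_1 sends each 2-simplex [p,q,r] to [q,r] − [p,r] + [p,q]. For instance
  ∂[3,4,7] = [4,7] − [3,7] + [3,4],
  ∂[2,6,7] = [6,7] − [2,7] + [2,6].
This gives a 18×10 integer matrix of rank 9; reducing to Smith normal form yields diagonal entries (1,1,1,1,1,1,1,1,1).

From H_k ≅ ker(∂_k) / im(∂_{k+1}) we obtain:

  H_0: rank C_0 − rank ∂_1 = 10 − 8 = 2, and the invariant factors of ∂_1 are all 1, so H_0 ≅ Z^2.
  H_1: rank ker ∂_1 − rank ∂_2 = (18 − 8) − 9 = 1, and the invariant factors of ∂_2 are all 1, so H_1 ≅ Z.
  H_2: rank ker ∂_2 − rank ∂_3 = (10 − 9) − 0 = 1, and there is no ∂_3, so H_2 ≅ Z.

As a check, the Euler characteristic is 10 − 18 + 10 = 2, which agrees with 2 − 1 + 1 = 2.

Hence the Betti numbers are b_0 = 2, b_1 = 1, b_2 = 1.

b_0 = 2, b_1 = 1, b_2 = 1.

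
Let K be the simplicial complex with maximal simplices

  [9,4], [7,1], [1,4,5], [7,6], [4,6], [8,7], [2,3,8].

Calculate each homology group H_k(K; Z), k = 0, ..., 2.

H_0 ≅ Z,  H_1 ≅ Z,  H_2 = 0.

We work with the vertex ordering 1 < 2 < 3 < 4 < 5 < 6 < 7 < 8 < 9. The simplices of K, each written with vertices in increasing order, are:

  0-simplices (9): [1], [2], [3], [4], [5], [6], [7], [8], [9]
  1-simplices (11): [1,4], [1,5], [1,7], [2,3], [2,8], [3,8], [4,5], [4,6], [4,9], [6,7], [7,8]
  2-simplices (2): [1,4,5], [2,3,8]

Hence C_0 ≅ Z^9, C_1 ≅ Z^11, C_2 ≅ Z^2.

∂_1: C_1 → C_0 sends each edge [p,q] (with p < q) to q − p.
As a 9×11 matrix over Z this has rank 8, with invariant factors (1,1,1,1,1,1,1,1).

∂_2: C_2 → C_1 sends each 2-simplex [p,q,r] to [q,r] − [p,r] + [p,q]. For instance
  ∂[1,4,5] = [4,5] − [1,5] + [1,4],
  ∂[2,3,8] = [3,8] − [2,8] + [2,3].
As a 11×2 matrix over Z this has rank 2, with invariant factors (1,1).

Now H_k = ker ∂_k / im ∂_{k+1}, so:

  H_0: rank C_0 − rank ∂_1 = 9 − 8 = 1, and the invariant factors of ∂_1 are all 1, so H_0 ≅ Z.
  H_1: rank ker ∂_1 − rank ∂_2 = (11 − 8) − 2 = 1, and the invariant factors of ∂_2 are all 1, so H_1 ≅ Z.
  H_2: rank ker ∂_2 − rank ∂_3 = (2 − 2) − 0 = 0, and there is no ∂_3, so H_2 ≅ 0.

As a check, the Euler characteristic is 9 − 11 + 2 = 0, which agrees with 1 − 1 + 0 = 0.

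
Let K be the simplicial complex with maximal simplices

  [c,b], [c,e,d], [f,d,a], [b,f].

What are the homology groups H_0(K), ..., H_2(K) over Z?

Take the total order a < b < c < d < e < f on the vertex set. Then K (dimension 2) consists of the simplices:

  0-simplices (6): a, b, c, d, e, f
  1-simplices (8): ad, af, bc, bf, cd, ce, de, df
  2-simplices (2): adf, cde

Hence C_0 ≅ Z^6, C_1 ≅ Z^8, C_2 ≅ Z^2.

Boundary ∂_1: C_1 → C_0 is given by ∂[p,q] = [q] − [p].
This gives a 6×8 integer matrix of rank 5; reducing to Smith normal form yields diagonal entries (1,1,1,1,1).

∂_2: C_2 → C_1 sends each 2-simplex [p,q,r] to [q,r] − [p,r] + [p,q]. For instance
  ∂adf = df − af + ad,
  ∂cde = de − ce + cd.
As a 8×2 matrix over Z this has rank 2, with invariant factors (1,1).

Computing H_k = (kernel of ∂_k) / (image of ∂_{k+1}):

  H_0: rank C_0 − rank ∂_1 = 6 − 5 = 1, and the invariant factors of ∂_1 are all 1, so H_0 ≅ Z.
  H_1: rank ker ∂_1 − rank ∂_2 = (8 − 5) − 2 = 1, and the invariant factors of ∂_2 are all 1, so H_1 ≅ Z.
  H_2: rank ker ∂_2 − rank ∂_3 = (2 − 2) − 0 = 0, and there is no ∂_3, so H_2 ≅ 0.

As a check, the Euler characteristic is 6 − 8 + 2 = 0, which agrees with 1 − 1 + 0 = 0.

H_0 = Z,  H_1 = Z,  H_2 = 0.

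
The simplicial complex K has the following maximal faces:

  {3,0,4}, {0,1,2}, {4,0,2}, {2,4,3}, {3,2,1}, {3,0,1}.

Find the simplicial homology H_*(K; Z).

H_0 ≅ Z,  H_1 = 0,  H_2 ≅ Z.

We work with the vertex ordering 0 < 1 < 2 < 3 < 4. The simplices of K, each written with vertices in increasing order, are:

  0-simplices (5): [0], [1], [2], [3], [4]
  1-simplices (9): [0,1], [0,2], [0,3], [0,4], [1,2], [1,3], [2,3], [2,4], [3,4]
  2-simplices (6): [0,1,2], [0,1,3], [0,2,4], [0,3,4], [1,2,3], [2,3,4]

giving chain groups C_0 ≅ Z^5, C_1 ≅ Z^9, C_2 ≅ Z^6.

∂_1: C_1 → C_0 is given by ∂[p,q] = [q] − [p].
As a 5×9 matrix over Z this has rank 4, with invariant factors (1,1,1,1).

The boundary map ∂_2: C_2 → C_1 sends each 2-simplex [p,q,r] to [q,r] − [p,r] + [p,q]. For instance
  ∂[1,2,3] = [2,3] − [1,3] + [1,2],
  ∂[2,3,4] = [3,4] − [2,4] + [2,3].
This gives a 9×6 integer matrix of rank 5; reducing to Smith normal form yields diagonal entries (1,1,1,1,1).

From H_k ≅ ker(∂_k) / im(∂_{k+1}) we obtain:

  H_0: rank C_0 − rank ∂_1 = 5 − 4 = 1, and the invariant factors of ∂_1 are all 1, so H_0 = Z.
  H_1: rank ker ∂_1 − rank ∂_2 = (9 − 4) − 5 = 0, and the invariant factors of ∂_2 are all 1, so H_1 = 0.
  H_2: rank ker ∂_2 − rank ∂_3 = (6 − 5) − 0 = 1, and there is no ∂_3, so H_2 = Z.

As a check, the Euler characteristic is 5 − 9 + 6 = 2, which agrees with 1 − 0 + 1 = 2.
(K is a triangulation of the 2-sphere S^2.)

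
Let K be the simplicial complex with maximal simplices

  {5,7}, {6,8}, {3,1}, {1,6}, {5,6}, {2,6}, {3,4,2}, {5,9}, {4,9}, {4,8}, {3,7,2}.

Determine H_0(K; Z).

Take the total order 1 < 2 < 3 < 4 < 5 < 6 < 7 < 8 < 9 on the vertex set. Then K (dimension 2) consists of the simplices:

  0-simplices (9): [1], [2], [3], [4], [5], [6], [7], [8], [9]
  1-simplices (14): [1,3], [1,6], [2,3], [2,4], [2,6], [2,7], [3,4], [3,7], [4,8], [4,9], [5,6], [5,7], [5,9], [6,8]
  2-simplices (2): [2,3,4], [2,3,7]

so the chain groups are C_0 ≅ Z^9, C_1 ≅ Z^14, C_2 ≅ Z^2.

∂_1: C_1 → C_0 sends each edge [p,q] (with p < q) to q − p. For instance
  ∂[4,8] = [8] − [4].
The 9×14 boundary matrix has rank 8 and Smith normal form diag(1,1,1,1,1,1,1,1).

The boundary map ∂_2: C_2 → C_1 maps a triangle to the signed sum of its edges. For instance
  ∂[2,3,7] = [3,7] − [2,7] + [2,3],
  ∂[2,3,4] = [3,4] − [2,4] + [2,3].
The 14×2 boundary matrix has rank 2 and Smith normal form diag(1,1).

Computing H_k = (kernel of ∂_k) / (image of ∂_{k+1}):

  H_0: rank C_0 − rank ∂_1 = 9 − 8 = 1, and the invariant factors of ∂_1 are all 1, so H_0 ≅ Z.

H_0 ≅ Z.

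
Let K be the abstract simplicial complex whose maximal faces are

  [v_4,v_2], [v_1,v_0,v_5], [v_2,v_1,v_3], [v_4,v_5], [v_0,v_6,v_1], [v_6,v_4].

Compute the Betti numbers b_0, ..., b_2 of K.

b_0 = 1, b_1 = 2, b_2 = 0.

Order the vertices as v_0 < v_1 < v_2 < v_3 < v_4 < v_5 < v_6. Listing each simplex with vertices in this order, K has dimension 2 with simplices:

  0-simplices (7): [v_0], [v_1], [v_2], [v_3], [v_4], [v_5], [v_6]
  1-simplices (11): [v_0,v_1], [v_0,v_5], [v_0,v_6], [v_1,v_2], [v_1,v_3], [v_1,v_5], [v_1,v_6], [v_2,v_3], [v_2,v_4], [v_4,v_5], [v_4,v_6]
  2-simplices (3): [v_0,v_1,v_5], [v_0,v_1,v_6], [v_1,v_2,v_3]

so the chain groups are C_0 ≅ Z^7, C_1 ≅ Z^11, C_2 ≅ Z^3.

∂_1: C_1 → C_0 sends each edge [p,q] (with p < q) to q − p.
As a 7×11 matrix over Z this has rank 6, with invariant factors (1,1,1,1,1,1).

Boundary ∂_2: C_2 → C_1 maps a triangle to the signed sum of its edges. For instance
  ∂[v_0,v_1,v_5] = [v_1,v_5] − [v_0,v_5] + [v_0,v_1],
  ∂[v_1,v_2,v_3] = [v_2,v_3] − [v_1,v_3] + [v_1,v_2].
This gives a 11×3 integer matrix of rank 3; reducing to Smith normal form yields diagonal entries (1,1,1).

From H_k ≅ ker(∂_k) / im(∂_{k+1}) we obtain:

  H_0: rank C_0 − rank ∂_1 = 7 − 6 = 1, and the invariant factors of ∂_1 are all 1, so H_0 ≅ Z.
  H_1: rank ker ∂_1 − rank ∂_2 = (11 − 6) − 3 = 2, and the invariant factors of ∂_2 are all 1, so H_1 ≅ Z^2.
  H_2: rank ker ∂_2 − rank ∂_3 = (3 − 3) − 0 = 0, and there is no ∂_3, so H_2 ≅ 0.

As a check, the Euler characteristic is 7 − 11 + 3 = -1, which agrees with 1 − 2 + 0 = -1.

Hence the Betti numbers are b_0 = 1, b_1 = 2, b_2 = 0.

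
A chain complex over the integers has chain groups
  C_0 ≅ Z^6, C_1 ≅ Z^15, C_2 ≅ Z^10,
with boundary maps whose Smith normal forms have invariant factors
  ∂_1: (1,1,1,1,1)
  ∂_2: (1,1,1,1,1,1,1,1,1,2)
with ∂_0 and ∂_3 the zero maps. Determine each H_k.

H_0 = Z,  H_1 = Z/2,  H_2 = 0.

H_0: b_0 = 6 − 0 − 5 = 1; torsion from ∂_1 factors > 1: none. So H_0 = Z.
H_1: b_1 = 15 − 5 − 10 = 0; torsion from ∂_2 factors > 1: [2]. So H_1 = Z/2.
H_2: b_2 = 10 − 10 − 0 = 0; torsion from ∂_3 factors > 1: none. So H_2 = 0.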